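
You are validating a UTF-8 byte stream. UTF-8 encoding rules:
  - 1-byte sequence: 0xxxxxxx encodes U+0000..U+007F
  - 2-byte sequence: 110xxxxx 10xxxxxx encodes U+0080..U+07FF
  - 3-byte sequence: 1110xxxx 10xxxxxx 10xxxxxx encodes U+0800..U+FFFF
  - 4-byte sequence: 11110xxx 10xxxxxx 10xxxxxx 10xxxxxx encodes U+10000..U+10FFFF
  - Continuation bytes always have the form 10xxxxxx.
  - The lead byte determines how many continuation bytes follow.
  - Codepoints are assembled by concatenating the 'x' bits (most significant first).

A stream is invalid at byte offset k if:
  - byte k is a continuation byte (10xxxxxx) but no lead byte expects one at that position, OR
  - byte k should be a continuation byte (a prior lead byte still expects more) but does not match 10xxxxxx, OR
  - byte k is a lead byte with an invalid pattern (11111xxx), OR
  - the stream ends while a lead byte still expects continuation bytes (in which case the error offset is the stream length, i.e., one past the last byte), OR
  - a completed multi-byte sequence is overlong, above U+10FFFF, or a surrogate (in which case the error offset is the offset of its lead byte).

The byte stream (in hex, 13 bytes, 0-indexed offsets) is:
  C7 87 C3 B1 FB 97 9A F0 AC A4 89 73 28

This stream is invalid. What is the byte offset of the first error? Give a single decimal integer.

Answer: 4

Derivation:
Byte[0]=C7: 2-byte lead, need 1 cont bytes. acc=0x7
Byte[1]=87: continuation. acc=(acc<<6)|0x07=0x1C7
Completed: cp=U+01C7 (starts at byte 0)
Byte[2]=C3: 2-byte lead, need 1 cont bytes. acc=0x3
Byte[3]=B1: continuation. acc=(acc<<6)|0x31=0xF1
Completed: cp=U+00F1 (starts at byte 2)
Byte[4]=FB: INVALID lead byte (not 0xxx/110x/1110/11110)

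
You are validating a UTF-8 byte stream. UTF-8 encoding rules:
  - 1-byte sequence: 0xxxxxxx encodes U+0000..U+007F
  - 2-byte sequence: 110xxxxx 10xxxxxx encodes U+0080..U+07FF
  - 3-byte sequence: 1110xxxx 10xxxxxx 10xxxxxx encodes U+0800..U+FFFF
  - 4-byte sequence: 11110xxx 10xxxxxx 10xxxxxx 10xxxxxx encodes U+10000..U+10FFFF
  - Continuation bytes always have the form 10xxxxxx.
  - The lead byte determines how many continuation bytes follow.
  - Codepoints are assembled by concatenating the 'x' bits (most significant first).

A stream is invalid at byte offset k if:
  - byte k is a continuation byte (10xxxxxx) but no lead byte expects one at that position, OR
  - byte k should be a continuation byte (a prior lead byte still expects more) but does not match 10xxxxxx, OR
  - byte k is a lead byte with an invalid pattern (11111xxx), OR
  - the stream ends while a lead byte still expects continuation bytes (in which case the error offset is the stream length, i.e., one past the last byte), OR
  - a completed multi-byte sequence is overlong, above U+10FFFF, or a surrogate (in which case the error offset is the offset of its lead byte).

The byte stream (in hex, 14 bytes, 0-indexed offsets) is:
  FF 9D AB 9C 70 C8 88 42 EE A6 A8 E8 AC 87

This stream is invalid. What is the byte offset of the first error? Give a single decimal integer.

Answer: 0

Derivation:
Byte[0]=FF: INVALID lead byte (not 0xxx/110x/1110/11110)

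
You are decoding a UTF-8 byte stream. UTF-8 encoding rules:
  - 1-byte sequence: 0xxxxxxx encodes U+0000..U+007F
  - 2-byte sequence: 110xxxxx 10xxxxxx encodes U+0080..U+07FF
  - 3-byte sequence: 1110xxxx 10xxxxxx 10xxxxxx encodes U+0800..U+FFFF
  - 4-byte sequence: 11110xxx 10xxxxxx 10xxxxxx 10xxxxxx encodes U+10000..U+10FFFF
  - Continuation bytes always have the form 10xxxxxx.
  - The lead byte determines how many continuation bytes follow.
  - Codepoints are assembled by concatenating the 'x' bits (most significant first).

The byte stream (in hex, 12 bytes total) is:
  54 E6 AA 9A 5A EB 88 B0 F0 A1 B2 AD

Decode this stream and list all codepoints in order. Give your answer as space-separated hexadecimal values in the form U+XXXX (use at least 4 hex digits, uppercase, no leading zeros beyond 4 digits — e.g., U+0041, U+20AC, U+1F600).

Byte[0]=54: 1-byte ASCII. cp=U+0054
Byte[1]=E6: 3-byte lead, need 2 cont bytes. acc=0x6
Byte[2]=AA: continuation. acc=(acc<<6)|0x2A=0x1AA
Byte[3]=9A: continuation. acc=(acc<<6)|0x1A=0x6A9A
Completed: cp=U+6A9A (starts at byte 1)
Byte[4]=5A: 1-byte ASCII. cp=U+005A
Byte[5]=EB: 3-byte lead, need 2 cont bytes. acc=0xB
Byte[6]=88: continuation. acc=(acc<<6)|0x08=0x2C8
Byte[7]=B0: continuation. acc=(acc<<6)|0x30=0xB230
Completed: cp=U+B230 (starts at byte 5)
Byte[8]=F0: 4-byte lead, need 3 cont bytes. acc=0x0
Byte[9]=A1: continuation. acc=(acc<<6)|0x21=0x21
Byte[10]=B2: continuation. acc=(acc<<6)|0x32=0x872
Byte[11]=AD: continuation. acc=(acc<<6)|0x2D=0x21CAD
Completed: cp=U+21CAD (starts at byte 8)

Answer: U+0054 U+6A9A U+005A U+B230 U+21CAD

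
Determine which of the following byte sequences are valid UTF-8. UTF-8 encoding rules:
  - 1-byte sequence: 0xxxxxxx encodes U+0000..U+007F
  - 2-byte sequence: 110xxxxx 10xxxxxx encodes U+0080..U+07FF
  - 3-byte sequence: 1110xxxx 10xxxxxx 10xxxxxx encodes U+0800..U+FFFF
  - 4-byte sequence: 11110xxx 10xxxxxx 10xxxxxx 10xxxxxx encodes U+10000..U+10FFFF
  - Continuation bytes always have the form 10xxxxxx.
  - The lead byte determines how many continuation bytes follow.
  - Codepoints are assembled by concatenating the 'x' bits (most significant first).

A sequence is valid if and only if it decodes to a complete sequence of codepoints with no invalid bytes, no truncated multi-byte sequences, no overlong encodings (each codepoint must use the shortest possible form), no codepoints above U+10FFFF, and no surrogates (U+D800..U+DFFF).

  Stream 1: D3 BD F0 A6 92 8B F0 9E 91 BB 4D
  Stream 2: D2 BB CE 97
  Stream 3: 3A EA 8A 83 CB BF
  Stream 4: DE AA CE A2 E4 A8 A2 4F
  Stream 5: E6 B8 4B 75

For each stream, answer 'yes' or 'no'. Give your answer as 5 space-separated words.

Stream 1: decodes cleanly. VALID
Stream 2: decodes cleanly. VALID
Stream 3: decodes cleanly. VALID
Stream 4: decodes cleanly. VALID
Stream 5: error at byte offset 2. INVALID

Answer: yes yes yes yes no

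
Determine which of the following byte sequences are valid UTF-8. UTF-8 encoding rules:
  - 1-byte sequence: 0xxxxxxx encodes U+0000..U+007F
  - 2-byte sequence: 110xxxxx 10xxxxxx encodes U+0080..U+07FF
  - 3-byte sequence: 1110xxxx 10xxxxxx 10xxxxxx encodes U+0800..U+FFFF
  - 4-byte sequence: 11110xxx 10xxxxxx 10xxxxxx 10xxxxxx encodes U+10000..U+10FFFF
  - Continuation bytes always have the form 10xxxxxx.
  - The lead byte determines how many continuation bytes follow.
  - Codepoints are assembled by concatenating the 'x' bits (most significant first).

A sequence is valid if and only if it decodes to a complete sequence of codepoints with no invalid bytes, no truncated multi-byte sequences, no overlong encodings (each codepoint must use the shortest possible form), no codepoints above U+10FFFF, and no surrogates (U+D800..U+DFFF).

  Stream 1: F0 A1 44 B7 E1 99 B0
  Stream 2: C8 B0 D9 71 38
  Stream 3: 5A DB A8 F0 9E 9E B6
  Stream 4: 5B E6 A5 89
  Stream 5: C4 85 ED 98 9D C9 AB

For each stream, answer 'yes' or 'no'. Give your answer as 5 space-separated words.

Stream 1: error at byte offset 2. INVALID
Stream 2: error at byte offset 3. INVALID
Stream 3: decodes cleanly. VALID
Stream 4: decodes cleanly. VALID
Stream 5: decodes cleanly. VALID

Answer: no no yes yes yes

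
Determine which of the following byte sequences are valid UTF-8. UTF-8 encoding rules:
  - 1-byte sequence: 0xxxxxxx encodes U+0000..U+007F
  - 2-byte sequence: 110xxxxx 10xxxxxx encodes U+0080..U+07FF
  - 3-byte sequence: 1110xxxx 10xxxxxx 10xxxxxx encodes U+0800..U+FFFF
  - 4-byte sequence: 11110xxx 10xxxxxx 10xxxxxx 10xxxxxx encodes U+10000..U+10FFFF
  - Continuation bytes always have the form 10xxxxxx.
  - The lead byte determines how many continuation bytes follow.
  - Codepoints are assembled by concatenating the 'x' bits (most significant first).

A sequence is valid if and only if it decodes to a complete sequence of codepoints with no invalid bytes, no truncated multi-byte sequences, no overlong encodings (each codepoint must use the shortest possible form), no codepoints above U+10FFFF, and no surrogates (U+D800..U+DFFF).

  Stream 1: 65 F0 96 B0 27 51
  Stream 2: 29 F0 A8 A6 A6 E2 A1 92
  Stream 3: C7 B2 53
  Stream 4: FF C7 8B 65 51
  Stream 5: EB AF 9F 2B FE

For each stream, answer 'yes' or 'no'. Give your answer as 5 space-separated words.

Answer: no yes yes no no

Derivation:
Stream 1: error at byte offset 4. INVALID
Stream 2: decodes cleanly. VALID
Stream 3: decodes cleanly. VALID
Stream 4: error at byte offset 0. INVALID
Stream 5: error at byte offset 4. INVALID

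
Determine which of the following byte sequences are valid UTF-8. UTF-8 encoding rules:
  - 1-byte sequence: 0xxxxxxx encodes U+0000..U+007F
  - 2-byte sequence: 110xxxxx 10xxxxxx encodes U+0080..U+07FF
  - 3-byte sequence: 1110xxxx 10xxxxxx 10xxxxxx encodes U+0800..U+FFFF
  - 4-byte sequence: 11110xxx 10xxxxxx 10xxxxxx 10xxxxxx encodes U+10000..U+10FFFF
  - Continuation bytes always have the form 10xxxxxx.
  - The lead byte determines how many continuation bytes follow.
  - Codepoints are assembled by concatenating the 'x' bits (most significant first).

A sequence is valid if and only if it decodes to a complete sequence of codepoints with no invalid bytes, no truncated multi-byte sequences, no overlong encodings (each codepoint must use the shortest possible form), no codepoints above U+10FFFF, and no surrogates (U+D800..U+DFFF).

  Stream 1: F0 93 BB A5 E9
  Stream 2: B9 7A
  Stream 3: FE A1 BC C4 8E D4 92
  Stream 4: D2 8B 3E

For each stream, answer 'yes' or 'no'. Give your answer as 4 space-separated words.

Stream 1: error at byte offset 5. INVALID
Stream 2: error at byte offset 0. INVALID
Stream 3: error at byte offset 0. INVALID
Stream 4: decodes cleanly. VALID

Answer: no no no yes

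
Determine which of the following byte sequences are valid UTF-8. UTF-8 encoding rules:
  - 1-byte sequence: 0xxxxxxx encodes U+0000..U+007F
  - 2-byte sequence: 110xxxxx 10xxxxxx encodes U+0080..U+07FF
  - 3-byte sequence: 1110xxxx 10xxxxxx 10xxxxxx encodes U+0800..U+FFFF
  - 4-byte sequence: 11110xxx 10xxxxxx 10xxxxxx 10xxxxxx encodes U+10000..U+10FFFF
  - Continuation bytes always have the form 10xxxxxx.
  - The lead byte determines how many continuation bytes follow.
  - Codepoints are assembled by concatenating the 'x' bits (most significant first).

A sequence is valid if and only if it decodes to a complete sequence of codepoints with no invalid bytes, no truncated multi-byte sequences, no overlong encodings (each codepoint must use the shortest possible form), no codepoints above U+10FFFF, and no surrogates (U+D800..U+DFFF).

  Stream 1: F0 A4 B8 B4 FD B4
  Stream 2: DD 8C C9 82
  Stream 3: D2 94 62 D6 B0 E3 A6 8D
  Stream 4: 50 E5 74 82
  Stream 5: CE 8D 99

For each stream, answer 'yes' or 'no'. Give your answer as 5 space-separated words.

Stream 1: error at byte offset 4. INVALID
Stream 2: decodes cleanly. VALID
Stream 3: decodes cleanly. VALID
Stream 4: error at byte offset 2. INVALID
Stream 5: error at byte offset 2. INVALID

Answer: no yes yes no no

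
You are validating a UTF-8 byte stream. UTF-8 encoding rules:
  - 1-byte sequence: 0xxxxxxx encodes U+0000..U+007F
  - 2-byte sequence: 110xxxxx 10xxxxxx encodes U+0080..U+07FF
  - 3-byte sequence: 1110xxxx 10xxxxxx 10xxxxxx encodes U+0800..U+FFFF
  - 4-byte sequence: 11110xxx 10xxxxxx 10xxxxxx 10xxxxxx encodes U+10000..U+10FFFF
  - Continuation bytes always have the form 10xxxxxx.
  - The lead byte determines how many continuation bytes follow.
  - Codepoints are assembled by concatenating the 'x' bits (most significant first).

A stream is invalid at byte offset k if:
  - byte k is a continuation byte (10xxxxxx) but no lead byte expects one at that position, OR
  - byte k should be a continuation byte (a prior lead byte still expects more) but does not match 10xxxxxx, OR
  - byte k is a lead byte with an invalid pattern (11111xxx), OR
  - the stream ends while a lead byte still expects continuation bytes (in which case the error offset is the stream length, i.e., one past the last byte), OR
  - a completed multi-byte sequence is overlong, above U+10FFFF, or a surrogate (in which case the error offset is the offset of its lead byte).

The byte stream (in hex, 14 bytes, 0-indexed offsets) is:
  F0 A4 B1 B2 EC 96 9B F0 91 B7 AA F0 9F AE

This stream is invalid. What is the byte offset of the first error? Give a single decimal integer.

Byte[0]=F0: 4-byte lead, need 3 cont bytes. acc=0x0
Byte[1]=A4: continuation. acc=(acc<<6)|0x24=0x24
Byte[2]=B1: continuation. acc=(acc<<6)|0x31=0x931
Byte[3]=B2: continuation. acc=(acc<<6)|0x32=0x24C72
Completed: cp=U+24C72 (starts at byte 0)
Byte[4]=EC: 3-byte lead, need 2 cont bytes. acc=0xC
Byte[5]=96: continuation. acc=(acc<<6)|0x16=0x316
Byte[6]=9B: continuation. acc=(acc<<6)|0x1B=0xC59B
Completed: cp=U+C59B (starts at byte 4)
Byte[7]=F0: 4-byte lead, need 3 cont bytes. acc=0x0
Byte[8]=91: continuation. acc=(acc<<6)|0x11=0x11
Byte[9]=B7: continuation. acc=(acc<<6)|0x37=0x477
Byte[10]=AA: continuation. acc=(acc<<6)|0x2A=0x11DEA
Completed: cp=U+11DEA (starts at byte 7)
Byte[11]=F0: 4-byte lead, need 3 cont bytes. acc=0x0
Byte[12]=9F: continuation. acc=(acc<<6)|0x1F=0x1F
Byte[13]=AE: continuation. acc=(acc<<6)|0x2E=0x7EE
Byte[14]: stream ended, expected continuation. INVALID

Answer: 14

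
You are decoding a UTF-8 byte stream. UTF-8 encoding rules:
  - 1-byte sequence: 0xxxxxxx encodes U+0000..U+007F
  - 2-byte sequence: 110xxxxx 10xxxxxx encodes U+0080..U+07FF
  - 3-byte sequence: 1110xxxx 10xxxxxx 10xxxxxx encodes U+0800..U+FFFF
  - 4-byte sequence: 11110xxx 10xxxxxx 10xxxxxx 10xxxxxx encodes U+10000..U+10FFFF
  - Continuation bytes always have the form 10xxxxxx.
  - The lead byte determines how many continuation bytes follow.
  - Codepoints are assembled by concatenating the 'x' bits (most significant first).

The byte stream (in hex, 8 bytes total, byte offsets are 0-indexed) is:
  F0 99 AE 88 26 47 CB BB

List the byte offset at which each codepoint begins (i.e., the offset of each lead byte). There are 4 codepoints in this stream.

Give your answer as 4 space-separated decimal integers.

Byte[0]=F0: 4-byte lead, need 3 cont bytes. acc=0x0
Byte[1]=99: continuation. acc=(acc<<6)|0x19=0x19
Byte[2]=AE: continuation. acc=(acc<<6)|0x2E=0x66E
Byte[3]=88: continuation. acc=(acc<<6)|0x08=0x19B88
Completed: cp=U+19B88 (starts at byte 0)
Byte[4]=26: 1-byte ASCII. cp=U+0026
Byte[5]=47: 1-byte ASCII. cp=U+0047
Byte[6]=CB: 2-byte lead, need 1 cont bytes. acc=0xB
Byte[7]=BB: continuation. acc=(acc<<6)|0x3B=0x2FB
Completed: cp=U+02FB (starts at byte 6)

Answer: 0 4 5 6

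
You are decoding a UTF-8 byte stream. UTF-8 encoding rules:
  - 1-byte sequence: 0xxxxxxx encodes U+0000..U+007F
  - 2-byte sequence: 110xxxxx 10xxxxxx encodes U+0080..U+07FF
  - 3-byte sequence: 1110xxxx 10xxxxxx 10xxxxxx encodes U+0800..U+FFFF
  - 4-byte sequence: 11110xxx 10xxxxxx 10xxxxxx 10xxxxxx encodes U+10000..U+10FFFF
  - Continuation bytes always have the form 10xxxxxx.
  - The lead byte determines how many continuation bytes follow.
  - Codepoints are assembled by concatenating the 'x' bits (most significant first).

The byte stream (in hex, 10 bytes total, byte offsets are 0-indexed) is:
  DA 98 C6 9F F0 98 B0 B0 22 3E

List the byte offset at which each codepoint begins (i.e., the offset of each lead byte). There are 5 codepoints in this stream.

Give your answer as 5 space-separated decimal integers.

Byte[0]=DA: 2-byte lead, need 1 cont bytes. acc=0x1A
Byte[1]=98: continuation. acc=(acc<<6)|0x18=0x698
Completed: cp=U+0698 (starts at byte 0)
Byte[2]=C6: 2-byte lead, need 1 cont bytes. acc=0x6
Byte[3]=9F: continuation. acc=(acc<<6)|0x1F=0x19F
Completed: cp=U+019F (starts at byte 2)
Byte[4]=F0: 4-byte lead, need 3 cont bytes. acc=0x0
Byte[5]=98: continuation. acc=(acc<<6)|0x18=0x18
Byte[6]=B0: continuation. acc=(acc<<6)|0x30=0x630
Byte[7]=B0: continuation. acc=(acc<<6)|0x30=0x18C30
Completed: cp=U+18C30 (starts at byte 4)
Byte[8]=22: 1-byte ASCII. cp=U+0022
Byte[9]=3E: 1-byte ASCII. cp=U+003E

Answer: 0 2 4 8 9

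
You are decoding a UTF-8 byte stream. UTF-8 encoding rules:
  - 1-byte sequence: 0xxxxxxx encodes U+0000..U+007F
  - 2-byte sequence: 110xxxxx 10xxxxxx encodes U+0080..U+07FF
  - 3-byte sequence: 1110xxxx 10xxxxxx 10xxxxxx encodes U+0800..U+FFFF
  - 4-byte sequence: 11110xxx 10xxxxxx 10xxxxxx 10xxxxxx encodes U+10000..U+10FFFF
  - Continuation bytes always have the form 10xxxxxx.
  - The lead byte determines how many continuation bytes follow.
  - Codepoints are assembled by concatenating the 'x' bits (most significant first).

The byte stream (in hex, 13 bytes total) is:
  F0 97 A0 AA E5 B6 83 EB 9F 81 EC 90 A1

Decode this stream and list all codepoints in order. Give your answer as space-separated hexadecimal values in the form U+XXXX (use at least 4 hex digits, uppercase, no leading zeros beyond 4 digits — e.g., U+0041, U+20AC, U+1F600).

Byte[0]=F0: 4-byte lead, need 3 cont bytes. acc=0x0
Byte[1]=97: continuation. acc=(acc<<6)|0x17=0x17
Byte[2]=A0: continuation. acc=(acc<<6)|0x20=0x5E0
Byte[3]=AA: continuation. acc=(acc<<6)|0x2A=0x1782A
Completed: cp=U+1782A (starts at byte 0)
Byte[4]=E5: 3-byte lead, need 2 cont bytes. acc=0x5
Byte[5]=B6: continuation. acc=(acc<<6)|0x36=0x176
Byte[6]=83: continuation. acc=(acc<<6)|0x03=0x5D83
Completed: cp=U+5D83 (starts at byte 4)
Byte[7]=EB: 3-byte lead, need 2 cont bytes. acc=0xB
Byte[8]=9F: continuation. acc=(acc<<6)|0x1F=0x2DF
Byte[9]=81: continuation. acc=(acc<<6)|0x01=0xB7C1
Completed: cp=U+B7C1 (starts at byte 7)
Byte[10]=EC: 3-byte lead, need 2 cont bytes. acc=0xC
Byte[11]=90: continuation. acc=(acc<<6)|0x10=0x310
Byte[12]=A1: continuation. acc=(acc<<6)|0x21=0xC421
Completed: cp=U+C421 (starts at byte 10)

Answer: U+1782A U+5D83 U+B7C1 U+C421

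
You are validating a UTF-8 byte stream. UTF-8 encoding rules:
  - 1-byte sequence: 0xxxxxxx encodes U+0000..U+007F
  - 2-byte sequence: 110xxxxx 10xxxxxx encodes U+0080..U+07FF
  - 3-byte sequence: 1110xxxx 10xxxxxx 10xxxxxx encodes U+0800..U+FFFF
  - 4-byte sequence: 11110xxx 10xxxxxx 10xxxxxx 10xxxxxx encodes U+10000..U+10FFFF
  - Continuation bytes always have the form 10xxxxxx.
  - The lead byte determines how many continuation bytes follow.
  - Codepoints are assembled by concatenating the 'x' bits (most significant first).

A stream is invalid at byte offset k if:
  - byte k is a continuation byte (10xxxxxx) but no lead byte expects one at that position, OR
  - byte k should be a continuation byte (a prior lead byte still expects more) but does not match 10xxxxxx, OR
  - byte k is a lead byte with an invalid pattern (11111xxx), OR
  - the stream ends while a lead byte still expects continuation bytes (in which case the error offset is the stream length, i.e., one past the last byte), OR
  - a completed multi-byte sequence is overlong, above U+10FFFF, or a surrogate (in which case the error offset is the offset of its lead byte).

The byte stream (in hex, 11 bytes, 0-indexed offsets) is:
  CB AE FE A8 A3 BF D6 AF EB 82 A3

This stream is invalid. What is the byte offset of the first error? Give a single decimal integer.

Answer: 2

Derivation:
Byte[0]=CB: 2-byte lead, need 1 cont bytes. acc=0xB
Byte[1]=AE: continuation. acc=(acc<<6)|0x2E=0x2EE
Completed: cp=U+02EE (starts at byte 0)
Byte[2]=FE: INVALID lead byte (not 0xxx/110x/1110/11110)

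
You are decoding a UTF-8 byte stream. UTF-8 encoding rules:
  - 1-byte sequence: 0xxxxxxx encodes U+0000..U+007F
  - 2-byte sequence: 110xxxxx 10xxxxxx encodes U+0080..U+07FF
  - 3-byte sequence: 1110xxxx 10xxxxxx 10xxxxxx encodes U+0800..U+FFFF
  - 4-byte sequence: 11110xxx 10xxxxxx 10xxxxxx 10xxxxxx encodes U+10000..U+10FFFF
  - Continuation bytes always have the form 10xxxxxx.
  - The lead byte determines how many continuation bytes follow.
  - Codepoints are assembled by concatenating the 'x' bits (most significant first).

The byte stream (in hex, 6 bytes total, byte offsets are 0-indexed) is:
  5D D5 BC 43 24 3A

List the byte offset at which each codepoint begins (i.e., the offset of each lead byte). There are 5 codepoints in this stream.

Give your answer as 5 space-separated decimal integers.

Answer: 0 1 3 4 5

Derivation:
Byte[0]=5D: 1-byte ASCII. cp=U+005D
Byte[1]=D5: 2-byte lead, need 1 cont bytes. acc=0x15
Byte[2]=BC: continuation. acc=(acc<<6)|0x3C=0x57C
Completed: cp=U+057C (starts at byte 1)
Byte[3]=43: 1-byte ASCII. cp=U+0043
Byte[4]=24: 1-byte ASCII. cp=U+0024
Byte[5]=3A: 1-byte ASCII. cp=U+003A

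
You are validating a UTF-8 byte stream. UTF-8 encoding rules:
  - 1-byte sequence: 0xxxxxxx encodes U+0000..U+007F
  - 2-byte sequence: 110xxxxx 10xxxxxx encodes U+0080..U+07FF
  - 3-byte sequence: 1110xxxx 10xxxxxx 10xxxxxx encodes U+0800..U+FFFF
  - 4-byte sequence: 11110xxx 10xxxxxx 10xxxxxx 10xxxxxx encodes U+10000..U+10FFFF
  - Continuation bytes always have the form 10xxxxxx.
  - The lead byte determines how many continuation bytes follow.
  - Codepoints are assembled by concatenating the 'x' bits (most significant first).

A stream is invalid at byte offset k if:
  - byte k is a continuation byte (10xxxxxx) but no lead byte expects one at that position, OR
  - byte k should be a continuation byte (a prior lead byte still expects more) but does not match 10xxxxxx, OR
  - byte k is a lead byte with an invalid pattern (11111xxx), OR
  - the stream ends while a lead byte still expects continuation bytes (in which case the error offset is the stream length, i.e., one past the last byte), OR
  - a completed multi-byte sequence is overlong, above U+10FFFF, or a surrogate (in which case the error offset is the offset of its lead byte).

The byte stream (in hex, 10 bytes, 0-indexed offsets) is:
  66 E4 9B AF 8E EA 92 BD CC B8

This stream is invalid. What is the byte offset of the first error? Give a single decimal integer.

Answer: 4

Derivation:
Byte[0]=66: 1-byte ASCII. cp=U+0066
Byte[1]=E4: 3-byte lead, need 2 cont bytes. acc=0x4
Byte[2]=9B: continuation. acc=(acc<<6)|0x1B=0x11B
Byte[3]=AF: continuation. acc=(acc<<6)|0x2F=0x46EF
Completed: cp=U+46EF (starts at byte 1)
Byte[4]=8E: INVALID lead byte (not 0xxx/110x/1110/11110)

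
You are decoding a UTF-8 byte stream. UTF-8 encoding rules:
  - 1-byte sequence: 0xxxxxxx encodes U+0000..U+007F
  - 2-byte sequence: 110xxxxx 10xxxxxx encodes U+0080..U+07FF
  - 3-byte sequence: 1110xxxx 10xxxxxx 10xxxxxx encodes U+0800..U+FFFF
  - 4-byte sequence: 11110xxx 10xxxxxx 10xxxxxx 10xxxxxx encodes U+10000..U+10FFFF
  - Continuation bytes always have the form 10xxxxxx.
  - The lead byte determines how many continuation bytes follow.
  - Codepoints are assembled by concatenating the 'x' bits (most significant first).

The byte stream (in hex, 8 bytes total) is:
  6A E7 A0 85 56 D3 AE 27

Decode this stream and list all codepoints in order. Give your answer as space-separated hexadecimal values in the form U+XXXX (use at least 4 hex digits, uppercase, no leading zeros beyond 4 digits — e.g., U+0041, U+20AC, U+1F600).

Byte[0]=6A: 1-byte ASCII. cp=U+006A
Byte[1]=E7: 3-byte lead, need 2 cont bytes. acc=0x7
Byte[2]=A0: continuation. acc=(acc<<6)|0x20=0x1E0
Byte[3]=85: continuation. acc=(acc<<6)|0x05=0x7805
Completed: cp=U+7805 (starts at byte 1)
Byte[4]=56: 1-byte ASCII. cp=U+0056
Byte[5]=D3: 2-byte lead, need 1 cont bytes. acc=0x13
Byte[6]=AE: continuation. acc=(acc<<6)|0x2E=0x4EE
Completed: cp=U+04EE (starts at byte 5)
Byte[7]=27: 1-byte ASCII. cp=U+0027

Answer: U+006A U+7805 U+0056 U+04EE U+0027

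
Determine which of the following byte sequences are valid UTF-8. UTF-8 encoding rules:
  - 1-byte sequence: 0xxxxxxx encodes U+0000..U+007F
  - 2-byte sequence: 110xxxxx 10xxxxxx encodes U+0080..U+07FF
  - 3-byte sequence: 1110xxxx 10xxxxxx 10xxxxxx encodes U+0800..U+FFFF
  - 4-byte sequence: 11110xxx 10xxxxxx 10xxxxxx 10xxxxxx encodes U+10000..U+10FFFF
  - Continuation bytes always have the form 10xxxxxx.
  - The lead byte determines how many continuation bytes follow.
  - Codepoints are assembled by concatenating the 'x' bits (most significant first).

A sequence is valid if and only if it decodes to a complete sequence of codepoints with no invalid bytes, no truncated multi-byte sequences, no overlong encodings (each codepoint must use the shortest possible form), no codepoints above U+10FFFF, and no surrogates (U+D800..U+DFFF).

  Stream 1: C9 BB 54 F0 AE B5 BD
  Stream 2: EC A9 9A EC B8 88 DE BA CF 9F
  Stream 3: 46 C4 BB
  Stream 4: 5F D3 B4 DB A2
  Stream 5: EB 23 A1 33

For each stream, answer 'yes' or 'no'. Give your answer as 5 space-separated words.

Answer: yes yes yes yes no

Derivation:
Stream 1: decodes cleanly. VALID
Stream 2: decodes cleanly. VALID
Stream 3: decodes cleanly. VALID
Stream 4: decodes cleanly. VALID
Stream 5: error at byte offset 1. INVALID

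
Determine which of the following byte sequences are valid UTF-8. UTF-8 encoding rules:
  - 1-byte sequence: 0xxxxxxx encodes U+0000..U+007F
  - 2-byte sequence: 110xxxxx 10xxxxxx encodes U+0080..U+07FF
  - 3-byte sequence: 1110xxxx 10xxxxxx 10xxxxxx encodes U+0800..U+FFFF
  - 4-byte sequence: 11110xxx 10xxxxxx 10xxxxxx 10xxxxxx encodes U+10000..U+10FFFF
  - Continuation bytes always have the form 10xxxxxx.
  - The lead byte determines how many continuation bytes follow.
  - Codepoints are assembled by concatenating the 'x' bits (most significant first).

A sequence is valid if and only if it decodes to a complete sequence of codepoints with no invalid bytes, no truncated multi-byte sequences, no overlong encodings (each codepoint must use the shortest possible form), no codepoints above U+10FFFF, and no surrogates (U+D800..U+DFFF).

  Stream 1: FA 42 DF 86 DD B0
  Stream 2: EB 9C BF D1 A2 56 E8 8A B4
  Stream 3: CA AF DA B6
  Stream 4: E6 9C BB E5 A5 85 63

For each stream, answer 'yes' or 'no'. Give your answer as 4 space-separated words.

Answer: no yes yes yes

Derivation:
Stream 1: error at byte offset 0. INVALID
Stream 2: decodes cleanly. VALID
Stream 3: decodes cleanly. VALID
Stream 4: decodes cleanly. VALID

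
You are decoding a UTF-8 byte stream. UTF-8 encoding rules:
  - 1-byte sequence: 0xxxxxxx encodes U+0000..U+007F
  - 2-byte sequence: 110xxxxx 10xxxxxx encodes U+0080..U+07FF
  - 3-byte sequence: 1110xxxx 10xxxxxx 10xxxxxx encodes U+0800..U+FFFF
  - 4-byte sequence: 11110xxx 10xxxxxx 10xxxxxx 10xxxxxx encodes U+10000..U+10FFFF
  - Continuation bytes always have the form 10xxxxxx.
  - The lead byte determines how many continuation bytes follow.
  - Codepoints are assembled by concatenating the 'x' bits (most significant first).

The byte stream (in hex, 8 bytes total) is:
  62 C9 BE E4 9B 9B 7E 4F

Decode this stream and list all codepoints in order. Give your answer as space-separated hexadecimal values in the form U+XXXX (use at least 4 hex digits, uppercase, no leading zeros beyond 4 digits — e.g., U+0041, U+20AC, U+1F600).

Answer: U+0062 U+027E U+46DB U+007E U+004F

Derivation:
Byte[0]=62: 1-byte ASCII. cp=U+0062
Byte[1]=C9: 2-byte lead, need 1 cont bytes. acc=0x9
Byte[2]=BE: continuation. acc=(acc<<6)|0x3E=0x27E
Completed: cp=U+027E (starts at byte 1)
Byte[3]=E4: 3-byte lead, need 2 cont bytes. acc=0x4
Byte[4]=9B: continuation. acc=(acc<<6)|0x1B=0x11B
Byte[5]=9B: continuation. acc=(acc<<6)|0x1B=0x46DB
Completed: cp=U+46DB (starts at byte 3)
Byte[6]=7E: 1-byte ASCII. cp=U+007E
Byte[7]=4F: 1-byte ASCII. cp=U+004F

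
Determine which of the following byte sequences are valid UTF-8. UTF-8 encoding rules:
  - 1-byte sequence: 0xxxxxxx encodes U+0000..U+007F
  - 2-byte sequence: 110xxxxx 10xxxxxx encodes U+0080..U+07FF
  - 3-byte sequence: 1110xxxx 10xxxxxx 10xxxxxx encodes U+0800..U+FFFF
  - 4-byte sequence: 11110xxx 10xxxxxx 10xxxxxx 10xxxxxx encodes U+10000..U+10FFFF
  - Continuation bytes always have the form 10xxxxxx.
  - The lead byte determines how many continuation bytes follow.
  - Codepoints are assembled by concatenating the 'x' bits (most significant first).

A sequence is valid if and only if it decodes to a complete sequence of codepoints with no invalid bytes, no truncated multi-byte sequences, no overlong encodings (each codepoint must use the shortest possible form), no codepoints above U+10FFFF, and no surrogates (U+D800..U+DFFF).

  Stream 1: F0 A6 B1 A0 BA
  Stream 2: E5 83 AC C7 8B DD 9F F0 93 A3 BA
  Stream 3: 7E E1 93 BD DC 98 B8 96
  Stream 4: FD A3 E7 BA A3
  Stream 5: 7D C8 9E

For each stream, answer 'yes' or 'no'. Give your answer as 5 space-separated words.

Answer: no yes no no yes

Derivation:
Stream 1: error at byte offset 4. INVALID
Stream 2: decodes cleanly. VALID
Stream 3: error at byte offset 6. INVALID
Stream 4: error at byte offset 0. INVALID
Stream 5: decodes cleanly. VALID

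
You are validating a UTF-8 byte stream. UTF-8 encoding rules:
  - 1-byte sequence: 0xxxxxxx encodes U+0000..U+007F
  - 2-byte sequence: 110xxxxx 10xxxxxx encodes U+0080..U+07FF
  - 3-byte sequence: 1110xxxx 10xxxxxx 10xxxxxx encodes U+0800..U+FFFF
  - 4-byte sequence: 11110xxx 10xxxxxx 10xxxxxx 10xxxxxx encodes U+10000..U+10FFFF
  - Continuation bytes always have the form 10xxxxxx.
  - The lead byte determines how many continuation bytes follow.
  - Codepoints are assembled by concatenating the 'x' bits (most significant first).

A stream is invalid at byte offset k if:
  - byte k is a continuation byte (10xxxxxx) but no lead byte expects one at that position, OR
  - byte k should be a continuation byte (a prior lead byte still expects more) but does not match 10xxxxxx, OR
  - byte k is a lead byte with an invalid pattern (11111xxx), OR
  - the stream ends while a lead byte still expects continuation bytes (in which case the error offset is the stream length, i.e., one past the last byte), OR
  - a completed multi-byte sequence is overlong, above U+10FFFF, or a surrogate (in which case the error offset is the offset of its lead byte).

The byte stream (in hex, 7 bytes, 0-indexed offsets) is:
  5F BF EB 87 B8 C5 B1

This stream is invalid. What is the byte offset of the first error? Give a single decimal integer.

Byte[0]=5F: 1-byte ASCII. cp=U+005F
Byte[1]=BF: INVALID lead byte (not 0xxx/110x/1110/11110)

Answer: 1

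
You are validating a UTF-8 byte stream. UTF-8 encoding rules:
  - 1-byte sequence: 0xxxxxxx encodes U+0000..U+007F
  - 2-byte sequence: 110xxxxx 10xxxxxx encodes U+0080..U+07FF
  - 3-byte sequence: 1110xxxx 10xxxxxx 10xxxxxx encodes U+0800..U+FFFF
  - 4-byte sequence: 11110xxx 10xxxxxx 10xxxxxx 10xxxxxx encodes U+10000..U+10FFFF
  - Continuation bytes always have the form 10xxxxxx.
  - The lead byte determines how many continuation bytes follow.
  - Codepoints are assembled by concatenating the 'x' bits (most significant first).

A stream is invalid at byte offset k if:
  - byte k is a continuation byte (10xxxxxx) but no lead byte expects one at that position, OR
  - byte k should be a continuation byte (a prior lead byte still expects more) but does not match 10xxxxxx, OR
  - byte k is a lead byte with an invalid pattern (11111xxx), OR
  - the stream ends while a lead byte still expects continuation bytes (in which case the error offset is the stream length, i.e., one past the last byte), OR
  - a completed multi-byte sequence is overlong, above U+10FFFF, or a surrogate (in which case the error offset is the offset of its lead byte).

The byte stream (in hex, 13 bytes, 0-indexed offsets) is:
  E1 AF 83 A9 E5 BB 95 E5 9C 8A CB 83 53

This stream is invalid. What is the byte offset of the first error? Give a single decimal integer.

Answer: 3

Derivation:
Byte[0]=E1: 3-byte lead, need 2 cont bytes. acc=0x1
Byte[1]=AF: continuation. acc=(acc<<6)|0x2F=0x6F
Byte[2]=83: continuation. acc=(acc<<6)|0x03=0x1BC3
Completed: cp=U+1BC3 (starts at byte 0)
Byte[3]=A9: INVALID lead byte (not 0xxx/110x/1110/11110)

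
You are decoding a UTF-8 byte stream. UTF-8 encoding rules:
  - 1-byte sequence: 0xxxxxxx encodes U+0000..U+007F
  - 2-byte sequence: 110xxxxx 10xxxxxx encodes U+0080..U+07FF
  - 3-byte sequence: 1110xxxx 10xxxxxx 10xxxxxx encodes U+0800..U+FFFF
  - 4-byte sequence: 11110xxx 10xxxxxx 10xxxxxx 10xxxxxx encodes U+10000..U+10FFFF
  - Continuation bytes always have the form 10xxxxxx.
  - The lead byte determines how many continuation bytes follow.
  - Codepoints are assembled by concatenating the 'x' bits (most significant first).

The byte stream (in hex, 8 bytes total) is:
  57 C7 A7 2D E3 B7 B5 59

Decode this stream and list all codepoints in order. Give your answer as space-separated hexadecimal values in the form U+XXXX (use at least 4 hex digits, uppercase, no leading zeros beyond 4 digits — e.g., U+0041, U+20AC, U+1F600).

Byte[0]=57: 1-byte ASCII. cp=U+0057
Byte[1]=C7: 2-byte lead, need 1 cont bytes. acc=0x7
Byte[2]=A7: continuation. acc=(acc<<6)|0x27=0x1E7
Completed: cp=U+01E7 (starts at byte 1)
Byte[3]=2D: 1-byte ASCII. cp=U+002D
Byte[4]=E3: 3-byte lead, need 2 cont bytes. acc=0x3
Byte[5]=B7: continuation. acc=(acc<<6)|0x37=0xF7
Byte[6]=B5: continuation. acc=(acc<<6)|0x35=0x3DF5
Completed: cp=U+3DF5 (starts at byte 4)
Byte[7]=59: 1-byte ASCII. cp=U+0059

Answer: U+0057 U+01E7 U+002D U+3DF5 U+0059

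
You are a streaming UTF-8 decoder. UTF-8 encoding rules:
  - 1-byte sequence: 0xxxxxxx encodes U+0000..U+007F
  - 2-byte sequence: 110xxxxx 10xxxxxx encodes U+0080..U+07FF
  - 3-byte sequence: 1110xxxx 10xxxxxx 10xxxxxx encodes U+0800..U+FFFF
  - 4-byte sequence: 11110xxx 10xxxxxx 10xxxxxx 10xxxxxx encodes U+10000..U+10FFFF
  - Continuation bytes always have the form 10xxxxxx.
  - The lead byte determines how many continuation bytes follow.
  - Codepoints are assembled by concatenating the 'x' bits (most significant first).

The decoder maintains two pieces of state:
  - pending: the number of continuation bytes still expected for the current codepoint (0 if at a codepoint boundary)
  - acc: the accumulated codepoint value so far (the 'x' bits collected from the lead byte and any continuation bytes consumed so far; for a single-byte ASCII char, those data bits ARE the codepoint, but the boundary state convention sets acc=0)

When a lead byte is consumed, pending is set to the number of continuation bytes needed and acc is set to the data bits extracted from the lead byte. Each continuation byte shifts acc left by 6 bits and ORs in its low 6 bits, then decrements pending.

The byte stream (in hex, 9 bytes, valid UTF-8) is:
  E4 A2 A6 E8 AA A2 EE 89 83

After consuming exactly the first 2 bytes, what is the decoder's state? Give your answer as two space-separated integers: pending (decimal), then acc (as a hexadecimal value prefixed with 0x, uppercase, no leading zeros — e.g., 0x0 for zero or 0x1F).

Byte[0]=E4: 3-byte lead. pending=2, acc=0x4
Byte[1]=A2: continuation. acc=(acc<<6)|0x22=0x122, pending=1

Answer: 1 0x122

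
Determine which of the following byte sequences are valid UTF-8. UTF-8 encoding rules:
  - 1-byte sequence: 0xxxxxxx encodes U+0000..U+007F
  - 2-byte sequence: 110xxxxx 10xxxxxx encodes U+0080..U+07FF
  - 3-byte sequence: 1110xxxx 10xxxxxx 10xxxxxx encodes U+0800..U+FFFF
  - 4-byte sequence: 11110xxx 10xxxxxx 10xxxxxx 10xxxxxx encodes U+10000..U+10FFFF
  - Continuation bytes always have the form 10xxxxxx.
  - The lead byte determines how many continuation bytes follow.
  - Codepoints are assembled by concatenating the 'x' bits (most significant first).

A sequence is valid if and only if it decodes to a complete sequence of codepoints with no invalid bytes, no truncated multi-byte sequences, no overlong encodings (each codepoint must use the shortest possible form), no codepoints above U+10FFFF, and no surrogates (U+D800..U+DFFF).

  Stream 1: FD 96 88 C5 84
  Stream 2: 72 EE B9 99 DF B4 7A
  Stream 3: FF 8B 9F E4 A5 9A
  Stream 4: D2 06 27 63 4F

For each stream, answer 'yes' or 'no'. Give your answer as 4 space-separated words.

Stream 1: error at byte offset 0. INVALID
Stream 2: decodes cleanly. VALID
Stream 3: error at byte offset 0. INVALID
Stream 4: error at byte offset 1. INVALID

Answer: no yes no no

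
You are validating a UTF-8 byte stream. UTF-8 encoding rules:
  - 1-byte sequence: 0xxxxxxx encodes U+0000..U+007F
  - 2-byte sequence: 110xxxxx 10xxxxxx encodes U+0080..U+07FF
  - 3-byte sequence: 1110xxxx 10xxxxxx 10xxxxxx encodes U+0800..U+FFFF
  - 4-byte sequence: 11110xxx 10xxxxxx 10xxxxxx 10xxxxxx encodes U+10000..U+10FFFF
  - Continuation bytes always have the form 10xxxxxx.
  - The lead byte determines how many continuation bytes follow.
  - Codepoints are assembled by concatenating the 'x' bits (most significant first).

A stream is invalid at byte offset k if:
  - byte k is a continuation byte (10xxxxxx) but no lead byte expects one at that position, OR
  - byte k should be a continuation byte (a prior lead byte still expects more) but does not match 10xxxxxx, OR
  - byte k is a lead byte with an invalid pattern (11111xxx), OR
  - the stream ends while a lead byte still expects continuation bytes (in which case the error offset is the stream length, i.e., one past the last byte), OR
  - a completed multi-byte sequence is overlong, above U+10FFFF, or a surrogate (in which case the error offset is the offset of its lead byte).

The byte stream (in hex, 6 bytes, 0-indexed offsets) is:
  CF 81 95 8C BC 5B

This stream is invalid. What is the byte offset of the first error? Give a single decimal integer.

Answer: 2

Derivation:
Byte[0]=CF: 2-byte lead, need 1 cont bytes. acc=0xF
Byte[1]=81: continuation. acc=(acc<<6)|0x01=0x3C1
Completed: cp=U+03C1 (starts at byte 0)
Byte[2]=95: INVALID lead byte (not 0xxx/110x/1110/11110)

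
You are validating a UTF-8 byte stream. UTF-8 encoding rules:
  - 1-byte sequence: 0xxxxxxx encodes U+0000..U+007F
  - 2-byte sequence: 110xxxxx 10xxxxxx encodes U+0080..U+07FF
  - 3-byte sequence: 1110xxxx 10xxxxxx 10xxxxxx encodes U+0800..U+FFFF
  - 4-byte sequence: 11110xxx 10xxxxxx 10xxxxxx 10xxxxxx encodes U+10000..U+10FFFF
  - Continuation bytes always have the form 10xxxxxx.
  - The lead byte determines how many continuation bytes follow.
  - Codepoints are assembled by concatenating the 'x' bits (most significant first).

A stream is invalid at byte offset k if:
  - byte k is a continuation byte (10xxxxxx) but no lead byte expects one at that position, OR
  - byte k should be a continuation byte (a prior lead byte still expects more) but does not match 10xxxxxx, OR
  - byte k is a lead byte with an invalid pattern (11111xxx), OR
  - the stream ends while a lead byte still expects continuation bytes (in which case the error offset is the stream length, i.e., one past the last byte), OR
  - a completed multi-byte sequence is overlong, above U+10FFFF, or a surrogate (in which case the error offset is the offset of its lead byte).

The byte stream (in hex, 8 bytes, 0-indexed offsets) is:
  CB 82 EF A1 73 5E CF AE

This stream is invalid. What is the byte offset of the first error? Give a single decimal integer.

Answer: 4

Derivation:
Byte[0]=CB: 2-byte lead, need 1 cont bytes. acc=0xB
Byte[1]=82: continuation. acc=(acc<<6)|0x02=0x2C2
Completed: cp=U+02C2 (starts at byte 0)
Byte[2]=EF: 3-byte lead, need 2 cont bytes. acc=0xF
Byte[3]=A1: continuation. acc=(acc<<6)|0x21=0x3E1
Byte[4]=73: expected 10xxxxxx continuation. INVALID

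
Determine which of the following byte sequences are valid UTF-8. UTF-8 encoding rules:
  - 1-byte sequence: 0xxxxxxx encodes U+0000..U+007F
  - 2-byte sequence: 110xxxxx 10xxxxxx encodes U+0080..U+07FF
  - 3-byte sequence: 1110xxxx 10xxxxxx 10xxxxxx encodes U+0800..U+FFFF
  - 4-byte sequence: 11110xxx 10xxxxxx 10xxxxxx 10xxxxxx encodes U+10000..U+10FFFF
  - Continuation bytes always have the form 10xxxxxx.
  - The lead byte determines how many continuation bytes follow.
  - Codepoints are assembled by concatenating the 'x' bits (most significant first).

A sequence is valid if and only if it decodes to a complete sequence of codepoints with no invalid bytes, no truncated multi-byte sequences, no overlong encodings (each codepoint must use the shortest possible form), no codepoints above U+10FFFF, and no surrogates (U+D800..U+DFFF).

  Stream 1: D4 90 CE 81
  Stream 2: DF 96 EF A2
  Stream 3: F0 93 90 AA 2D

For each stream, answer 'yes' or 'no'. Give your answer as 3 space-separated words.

Answer: yes no yes

Derivation:
Stream 1: decodes cleanly. VALID
Stream 2: error at byte offset 4. INVALID
Stream 3: decodes cleanly. VALID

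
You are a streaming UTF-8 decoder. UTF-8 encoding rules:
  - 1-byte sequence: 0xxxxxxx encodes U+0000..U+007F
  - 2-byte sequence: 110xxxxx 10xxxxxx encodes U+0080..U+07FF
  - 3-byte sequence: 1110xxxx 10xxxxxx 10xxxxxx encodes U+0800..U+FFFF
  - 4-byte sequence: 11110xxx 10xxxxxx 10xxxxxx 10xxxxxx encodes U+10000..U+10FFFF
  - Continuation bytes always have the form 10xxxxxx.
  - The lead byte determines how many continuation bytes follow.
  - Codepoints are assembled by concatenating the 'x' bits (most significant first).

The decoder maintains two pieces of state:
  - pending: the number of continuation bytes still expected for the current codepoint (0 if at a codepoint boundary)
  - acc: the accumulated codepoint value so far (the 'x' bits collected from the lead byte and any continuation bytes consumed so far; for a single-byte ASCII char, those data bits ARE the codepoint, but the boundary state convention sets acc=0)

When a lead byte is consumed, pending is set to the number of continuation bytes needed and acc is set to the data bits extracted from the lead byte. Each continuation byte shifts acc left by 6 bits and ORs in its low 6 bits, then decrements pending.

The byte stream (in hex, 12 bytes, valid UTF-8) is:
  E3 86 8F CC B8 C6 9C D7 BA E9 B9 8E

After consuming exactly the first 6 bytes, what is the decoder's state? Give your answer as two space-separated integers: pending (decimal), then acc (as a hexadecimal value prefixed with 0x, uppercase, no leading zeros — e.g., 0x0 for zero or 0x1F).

Byte[0]=E3: 3-byte lead. pending=2, acc=0x3
Byte[1]=86: continuation. acc=(acc<<6)|0x06=0xC6, pending=1
Byte[2]=8F: continuation. acc=(acc<<6)|0x0F=0x318F, pending=0
Byte[3]=CC: 2-byte lead. pending=1, acc=0xC
Byte[4]=B8: continuation. acc=(acc<<6)|0x38=0x338, pending=0
Byte[5]=C6: 2-byte lead. pending=1, acc=0x6

Answer: 1 0x6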